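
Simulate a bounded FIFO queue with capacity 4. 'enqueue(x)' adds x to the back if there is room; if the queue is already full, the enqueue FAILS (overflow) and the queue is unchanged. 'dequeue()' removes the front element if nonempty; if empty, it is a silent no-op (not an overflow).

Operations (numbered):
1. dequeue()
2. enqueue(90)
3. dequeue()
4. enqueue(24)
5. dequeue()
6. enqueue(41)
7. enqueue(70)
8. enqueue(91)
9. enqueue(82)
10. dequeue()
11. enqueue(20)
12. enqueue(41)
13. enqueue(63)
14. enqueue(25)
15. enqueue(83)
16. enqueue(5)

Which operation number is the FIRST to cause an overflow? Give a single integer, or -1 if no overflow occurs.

Answer: 12

Derivation:
1. dequeue(): empty, no-op, size=0
2. enqueue(90): size=1
3. dequeue(): size=0
4. enqueue(24): size=1
5. dequeue(): size=0
6. enqueue(41): size=1
7. enqueue(70): size=2
8. enqueue(91): size=3
9. enqueue(82): size=4
10. dequeue(): size=3
11. enqueue(20): size=4
12. enqueue(41): size=4=cap → OVERFLOW (fail)
13. enqueue(63): size=4=cap → OVERFLOW (fail)
14. enqueue(25): size=4=cap → OVERFLOW (fail)
15. enqueue(83): size=4=cap → OVERFLOW (fail)
16. enqueue(5): size=4=cap → OVERFLOW (fail)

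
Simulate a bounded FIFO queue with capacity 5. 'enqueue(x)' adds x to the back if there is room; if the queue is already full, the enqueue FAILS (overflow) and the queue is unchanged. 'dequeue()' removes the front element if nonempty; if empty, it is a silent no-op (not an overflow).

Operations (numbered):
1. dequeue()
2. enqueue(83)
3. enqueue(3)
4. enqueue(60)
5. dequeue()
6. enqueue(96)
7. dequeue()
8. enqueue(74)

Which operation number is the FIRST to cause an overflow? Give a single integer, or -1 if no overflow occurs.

Answer: -1

Derivation:
1. dequeue(): empty, no-op, size=0
2. enqueue(83): size=1
3. enqueue(3): size=2
4. enqueue(60): size=3
5. dequeue(): size=2
6. enqueue(96): size=3
7. dequeue(): size=2
8. enqueue(74): size=3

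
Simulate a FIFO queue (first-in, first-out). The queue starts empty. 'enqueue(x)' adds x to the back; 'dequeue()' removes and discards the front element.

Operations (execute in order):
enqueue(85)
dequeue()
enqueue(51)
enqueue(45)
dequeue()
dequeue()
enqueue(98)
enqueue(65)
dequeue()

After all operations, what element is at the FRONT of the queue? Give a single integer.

Answer: 65

Derivation:
enqueue(85): queue = [85]
dequeue(): queue = []
enqueue(51): queue = [51]
enqueue(45): queue = [51, 45]
dequeue(): queue = [45]
dequeue(): queue = []
enqueue(98): queue = [98]
enqueue(65): queue = [98, 65]
dequeue(): queue = [65]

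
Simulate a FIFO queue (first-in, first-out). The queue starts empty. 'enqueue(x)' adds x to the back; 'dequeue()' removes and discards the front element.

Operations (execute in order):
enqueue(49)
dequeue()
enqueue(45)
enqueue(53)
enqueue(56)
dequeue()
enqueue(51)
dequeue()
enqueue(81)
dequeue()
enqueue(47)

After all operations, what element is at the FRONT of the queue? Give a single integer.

enqueue(49): queue = [49]
dequeue(): queue = []
enqueue(45): queue = [45]
enqueue(53): queue = [45, 53]
enqueue(56): queue = [45, 53, 56]
dequeue(): queue = [53, 56]
enqueue(51): queue = [53, 56, 51]
dequeue(): queue = [56, 51]
enqueue(81): queue = [56, 51, 81]
dequeue(): queue = [51, 81]
enqueue(47): queue = [51, 81, 47]

Answer: 51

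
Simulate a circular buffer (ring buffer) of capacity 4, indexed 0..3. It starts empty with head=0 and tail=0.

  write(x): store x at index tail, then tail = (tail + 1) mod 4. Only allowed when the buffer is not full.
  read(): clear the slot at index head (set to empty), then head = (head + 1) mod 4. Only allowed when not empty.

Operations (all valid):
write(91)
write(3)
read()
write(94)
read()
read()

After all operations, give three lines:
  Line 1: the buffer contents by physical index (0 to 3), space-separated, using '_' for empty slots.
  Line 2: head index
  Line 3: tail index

Answer: _ _ _ _
3
3

Derivation:
write(91): buf=[91 _ _ _], head=0, tail=1, size=1
write(3): buf=[91 3 _ _], head=0, tail=2, size=2
read(): buf=[_ 3 _ _], head=1, tail=2, size=1
write(94): buf=[_ 3 94 _], head=1, tail=3, size=2
read(): buf=[_ _ 94 _], head=2, tail=3, size=1
read(): buf=[_ _ _ _], head=3, tail=3, size=0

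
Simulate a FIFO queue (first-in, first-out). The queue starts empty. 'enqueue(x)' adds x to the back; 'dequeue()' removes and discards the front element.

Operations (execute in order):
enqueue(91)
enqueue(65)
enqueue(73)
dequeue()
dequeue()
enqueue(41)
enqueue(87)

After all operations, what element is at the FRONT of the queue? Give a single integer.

enqueue(91): queue = [91]
enqueue(65): queue = [91, 65]
enqueue(73): queue = [91, 65, 73]
dequeue(): queue = [65, 73]
dequeue(): queue = [73]
enqueue(41): queue = [73, 41]
enqueue(87): queue = [73, 41, 87]

Answer: 73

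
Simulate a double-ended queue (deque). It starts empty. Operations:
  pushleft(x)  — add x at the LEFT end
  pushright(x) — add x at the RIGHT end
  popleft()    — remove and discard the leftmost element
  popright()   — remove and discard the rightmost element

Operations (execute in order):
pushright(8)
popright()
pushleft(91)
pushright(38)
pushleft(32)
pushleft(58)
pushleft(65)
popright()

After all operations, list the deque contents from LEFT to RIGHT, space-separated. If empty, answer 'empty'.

Answer: 65 58 32 91

Derivation:
pushright(8): [8]
popright(): []
pushleft(91): [91]
pushright(38): [91, 38]
pushleft(32): [32, 91, 38]
pushleft(58): [58, 32, 91, 38]
pushleft(65): [65, 58, 32, 91, 38]
popright(): [65, 58, 32, 91]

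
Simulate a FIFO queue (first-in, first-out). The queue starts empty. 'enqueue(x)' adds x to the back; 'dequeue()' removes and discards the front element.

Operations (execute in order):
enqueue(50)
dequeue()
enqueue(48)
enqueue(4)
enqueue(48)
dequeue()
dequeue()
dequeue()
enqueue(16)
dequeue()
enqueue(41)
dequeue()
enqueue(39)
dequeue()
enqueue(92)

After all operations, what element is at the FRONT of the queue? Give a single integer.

Answer: 92

Derivation:
enqueue(50): queue = [50]
dequeue(): queue = []
enqueue(48): queue = [48]
enqueue(4): queue = [48, 4]
enqueue(48): queue = [48, 4, 48]
dequeue(): queue = [4, 48]
dequeue(): queue = [48]
dequeue(): queue = []
enqueue(16): queue = [16]
dequeue(): queue = []
enqueue(41): queue = [41]
dequeue(): queue = []
enqueue(39): queue = [39]
dequeue(): queue = []
enqueue(92): queue = [92]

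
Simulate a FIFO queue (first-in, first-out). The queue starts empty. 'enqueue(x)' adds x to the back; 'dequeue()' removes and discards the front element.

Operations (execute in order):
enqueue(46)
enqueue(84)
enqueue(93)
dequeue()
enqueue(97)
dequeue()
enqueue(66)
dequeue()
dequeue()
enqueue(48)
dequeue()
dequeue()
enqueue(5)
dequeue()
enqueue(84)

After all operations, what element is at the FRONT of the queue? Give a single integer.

enqueue(46): queue = [46]
enqueue(84): queue = [46, 84]
enqueue(93): queue = [46, 84, 93]
dequeue(): queue = [84, 93]
enqueue(97): queue = [84, 93, 97]
dequeue(): queue = [93, 97]
enqueue(66): queue = [93, 97, 66]
dequeue(): queue = [97, 66]
dequeue(): queue = [66]
enqueue(48): queue = [66, 48]
dequeue(): queue = [48]
dequeue(): queue = []
enqueue(5): queue = [5]
dequeue(): queue = []
enqueue(84): queue = [84]

Answer: 84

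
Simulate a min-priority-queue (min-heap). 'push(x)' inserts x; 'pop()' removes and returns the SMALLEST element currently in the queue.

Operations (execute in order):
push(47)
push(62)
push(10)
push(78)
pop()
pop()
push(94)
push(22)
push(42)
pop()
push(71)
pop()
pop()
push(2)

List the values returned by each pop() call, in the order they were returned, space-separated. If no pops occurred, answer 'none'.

push(47): heap contents = [47]
push(62): heap contents = [47, 62]
push(10): heap contents = [10, 47, 62]
push(78): heap contents = [10, 47, 62, 78]
pop() → 10: heap contents = [47, 62, 78]
pop() → 47: heap contents = [62, 78]
push(94): heap contents = [62, 78, 94]
push(22): heap contents = [22, 62, 78, 94]
push(42): heap contents = [22, 42, 62, 78, 94]
pop() → 22: heap contents = [42, 62, 78, 94]
push(71): heap contents = [42, 62, 71, 78, 94]
pop() → 42: heap contents = [62, 71, 78, 94]
pop() → 62: heap contents = [71, 78, 94]
push(2): heap contents = [2, 71, 78, 94]

Answer: 10 47 22 42 62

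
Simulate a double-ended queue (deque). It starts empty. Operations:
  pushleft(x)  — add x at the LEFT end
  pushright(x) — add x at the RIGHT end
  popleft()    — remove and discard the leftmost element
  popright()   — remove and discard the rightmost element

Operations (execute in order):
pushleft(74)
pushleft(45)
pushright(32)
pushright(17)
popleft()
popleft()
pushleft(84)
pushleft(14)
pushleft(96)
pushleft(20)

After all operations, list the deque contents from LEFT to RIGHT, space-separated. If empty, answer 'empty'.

pushleft(74): [74]
pushleft(45): [45, 74]
pushright(32): [45, 74, 32]
pushright(17): [45, 74, 32, 17]
popleft(): [74, 32, 17]
popleft(): [32, 17]
pushleft(84): [84, 32, 17]
pushleft(14): [14, 84, 32, 17]
pushleft(96): [96, 14, 84, 32, 17]
pushleft(20): [20, 96, 14, 84, 32, 17]

Answer: 20 96 14 84 32 17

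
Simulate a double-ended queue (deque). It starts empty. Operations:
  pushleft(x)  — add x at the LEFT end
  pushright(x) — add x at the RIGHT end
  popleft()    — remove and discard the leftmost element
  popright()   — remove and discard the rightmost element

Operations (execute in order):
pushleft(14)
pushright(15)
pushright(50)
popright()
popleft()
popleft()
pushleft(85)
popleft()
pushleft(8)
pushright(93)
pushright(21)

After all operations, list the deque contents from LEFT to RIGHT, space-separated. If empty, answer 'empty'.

Answer: 8 93 21

Derivation:
pushleft(14): [14]
pushright(15): [14, 15]
pushright(50): [14, 15, 50]
popright(): [14, 15]
popleft(): [15]
popleft(): []
pushleft(85): [85]
popleft(): []
pushleft(8): [8]
pushright(93): [8, 93]
pushright(21): [8, 93, 21]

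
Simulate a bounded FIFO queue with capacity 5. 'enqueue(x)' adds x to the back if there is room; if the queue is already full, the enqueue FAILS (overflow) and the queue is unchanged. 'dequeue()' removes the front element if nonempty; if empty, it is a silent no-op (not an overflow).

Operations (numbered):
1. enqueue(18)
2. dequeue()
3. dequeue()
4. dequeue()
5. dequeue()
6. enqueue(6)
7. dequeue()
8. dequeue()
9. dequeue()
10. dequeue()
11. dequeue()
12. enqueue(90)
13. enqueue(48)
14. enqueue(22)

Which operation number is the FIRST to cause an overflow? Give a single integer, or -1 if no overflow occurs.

Answer: -1

Derivation:
1. enqueue(18): size=1
2. dequeue(): size=0
3. dequeue(): empty, no-op, size=0
4. dequeue(): empty, no-op, size=0
5. dequeue(): empty, no-op, size=0
6. enqueue(6): size=1
7. dequeue(): size=0
8. dequeue(): empty, no-op, size=0
9. dequeue(): empty, no-op, size=0
10. dequeue(): empty, no-op, size=0
11. dequeue(): empty, no-op, size=0
12. enqueue(90): size=1
13. enqueue(48): size=2
14. enqueue(22): size=3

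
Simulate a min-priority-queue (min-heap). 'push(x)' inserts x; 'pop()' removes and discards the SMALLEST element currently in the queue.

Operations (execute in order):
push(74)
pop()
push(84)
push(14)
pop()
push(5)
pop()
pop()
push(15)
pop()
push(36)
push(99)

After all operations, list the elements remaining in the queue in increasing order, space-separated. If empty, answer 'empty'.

Answer: 36 99

Derivation:
push(74): heap contents = [74]
pop() → 74: heap contents = []
push(84): heap contents = [84]
push(14): heap contents = [14, 84]
pop() → 14: heap contents = [84]
push(5): heap contents = [5, 84]
pop() → 5: heap contents = [84]
pop() → 84: heap contents = []
push(15): heap contents = [15]
pop() → 15: heap contents = []
push(36): heap contents = [36]
push(99): heap contents = [36, 99]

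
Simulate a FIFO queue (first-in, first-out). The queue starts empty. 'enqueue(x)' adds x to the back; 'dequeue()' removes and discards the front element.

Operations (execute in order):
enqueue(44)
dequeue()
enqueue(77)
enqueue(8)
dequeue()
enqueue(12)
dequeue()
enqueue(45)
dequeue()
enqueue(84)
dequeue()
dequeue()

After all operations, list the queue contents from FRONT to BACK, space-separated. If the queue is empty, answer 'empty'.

enqueue(44): [44]
dequeue(): []
enqueue(77): [77]
enqueue(8): [77, 8]
dequeue(): [8]
enqueue(12): [8, 12]
dequeue(): [12]
enqueue(45): [12, 45]
dequeue(): [45]
enqueue(84): [45, 84]
dequeue(): [84]
dequeue(): []

Answer: empty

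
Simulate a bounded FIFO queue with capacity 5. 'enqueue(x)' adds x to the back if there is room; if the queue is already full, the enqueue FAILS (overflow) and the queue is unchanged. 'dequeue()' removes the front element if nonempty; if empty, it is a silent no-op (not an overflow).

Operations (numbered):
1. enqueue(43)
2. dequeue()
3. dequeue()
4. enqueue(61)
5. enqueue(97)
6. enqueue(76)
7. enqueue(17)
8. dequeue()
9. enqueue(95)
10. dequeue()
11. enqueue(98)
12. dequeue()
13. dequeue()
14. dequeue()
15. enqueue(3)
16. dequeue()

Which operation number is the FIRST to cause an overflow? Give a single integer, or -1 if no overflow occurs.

Answer: -1

Derivation:
1. enqueue(43): size=1
2. dequeue(): size=0
3. dequeue(): empty, no-op, size=0
4. enqueue(61): size=1
5. enqueue(97): size=2
6. enqueue(76): size=3
7. enqueue(17): size=4
8. dequeue(): size=3
9. enqueue(95): size=4
10. dequeue(): size=3
11. enqueue(98): size=4
12. dequeue(): size=3
13. dequeue(): size=2
14. dequeue(): size=1
15. enqueue(3): size=2
16. dequeue(): size=1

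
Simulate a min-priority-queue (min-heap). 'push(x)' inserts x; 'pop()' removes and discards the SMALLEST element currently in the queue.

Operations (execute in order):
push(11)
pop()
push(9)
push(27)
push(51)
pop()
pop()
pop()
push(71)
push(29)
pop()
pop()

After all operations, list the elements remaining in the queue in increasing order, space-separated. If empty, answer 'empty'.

push(11): heap contents = [11]
pop() → 11: heap contents = []
push(9): heap contents = [9]
push(27): heap contents = [9, 27]
push(51): heap contents = [9, 27, 51]
pop() → 9: heap contents = [27, 51]
pop() → 27: heap contents = [51]
pop() → 51: heap contents = []
push(71): heap contents = [71]
push(29): heap contents = [29, 71]
pop() → 29: heap contents = [71]
pop() → 71: heap contents = []

Answer: empty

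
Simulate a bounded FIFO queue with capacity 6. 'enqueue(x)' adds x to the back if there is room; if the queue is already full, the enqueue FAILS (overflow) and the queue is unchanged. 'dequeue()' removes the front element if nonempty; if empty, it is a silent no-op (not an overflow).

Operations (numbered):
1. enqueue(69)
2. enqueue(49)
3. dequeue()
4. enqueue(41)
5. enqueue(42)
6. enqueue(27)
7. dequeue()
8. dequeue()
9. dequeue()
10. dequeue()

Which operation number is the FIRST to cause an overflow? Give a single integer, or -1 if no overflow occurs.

1. enqueue(69): size=1
2. enqueue(49): size=2
3. dequeue(): size=1
4. enqueue(41): size=2
5. enqueue(42): size=3
6. enqueue(27): size=4
7. dequeue(): size=3
8. dequeue(): size=2
9. dequeue(): size=1
10. dequeue(): size=0

Answer: -1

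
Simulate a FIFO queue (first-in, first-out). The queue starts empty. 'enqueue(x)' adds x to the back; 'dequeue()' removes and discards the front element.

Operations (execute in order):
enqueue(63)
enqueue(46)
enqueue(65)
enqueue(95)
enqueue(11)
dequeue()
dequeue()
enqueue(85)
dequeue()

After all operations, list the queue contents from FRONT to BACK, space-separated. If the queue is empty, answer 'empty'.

enqueue(63): [63]
enqueue(46): [63, 46]
enqueue(65): [63, 46, 65]
enqueue(95): [63, 46, 65, 95]
enqueue(11): [63, 46, 65, 95, 11]
dequeue(): [46, 65, 95, 11]
dequeue(): [65, 95, 11]
enqueue(85): [65, 95, 11, 85]
dequeue(): [95, 11, 85]

Answer: 95 11 85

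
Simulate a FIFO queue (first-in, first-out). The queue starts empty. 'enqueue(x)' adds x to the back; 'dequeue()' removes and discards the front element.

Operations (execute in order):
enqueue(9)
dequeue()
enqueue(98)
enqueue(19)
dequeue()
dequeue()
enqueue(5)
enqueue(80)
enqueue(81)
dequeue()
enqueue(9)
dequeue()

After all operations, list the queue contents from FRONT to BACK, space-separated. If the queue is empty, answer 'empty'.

enqueue(9): [9]
dequeue(): []
enqueue(98): [98]
enqueue(19): [98, 19]
dequeue(): [19]
dequeue(): []
enqueue(5): [5]
enqueue(80): [5, 80]
enqueue(81): [5, 80, 81]
dequeue(): [80, 81]
enqueue(9): [80, 81, 9]
dequeue(): [81, 9]

Answer: 81 9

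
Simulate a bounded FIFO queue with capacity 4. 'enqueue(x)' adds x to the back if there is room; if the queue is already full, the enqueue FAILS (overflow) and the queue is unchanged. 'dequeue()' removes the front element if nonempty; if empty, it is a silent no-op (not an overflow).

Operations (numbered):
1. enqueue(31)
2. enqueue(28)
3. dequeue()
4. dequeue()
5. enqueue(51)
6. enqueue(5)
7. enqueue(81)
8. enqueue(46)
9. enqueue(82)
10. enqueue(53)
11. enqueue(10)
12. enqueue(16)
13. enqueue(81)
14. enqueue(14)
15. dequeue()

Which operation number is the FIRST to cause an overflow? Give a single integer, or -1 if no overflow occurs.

1. enqueue(31): size=1
2. enqueue(28): size=2
3. dequeue(): size=1
4. dequeue(): size=0
5. enqueue(51): size=1
6. enqueue(5): size=2
7. enqueue(81): size=3
8. enqueue(46): size=4
9. enqueue(82): size=4=cap → OVERFLOW (fail)
10. enqueue(53): size=4=cap → OVERFLOW (fail)
11. enqueue(10): size=4=cap → OVERFLOW (fail)
12. enqueue(16): size=4=cap → OVERFLOW (fail)
13. enqueue(81): size=4=cap → OVERFLOW (fail)
14. enqueue(14): size=4=cap → OVERFLOW (fail)
15. dequeue(): size=3

Answer: 9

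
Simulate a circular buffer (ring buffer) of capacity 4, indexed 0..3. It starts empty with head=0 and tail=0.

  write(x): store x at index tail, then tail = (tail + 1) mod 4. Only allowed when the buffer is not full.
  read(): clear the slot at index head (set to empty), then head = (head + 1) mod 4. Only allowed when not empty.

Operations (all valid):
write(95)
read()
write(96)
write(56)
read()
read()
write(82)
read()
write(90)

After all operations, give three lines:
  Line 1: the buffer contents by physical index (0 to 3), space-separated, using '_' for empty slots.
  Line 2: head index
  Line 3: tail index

Answer: 90 _ _ _
0
1

Derivation:
write(95): buf=[95 _ _ _], head=0, tail=1, size=1
read(): buf=[_ _ _ _], head=1, tail=1, size=0
write(96): buf=[_ 96 _ _], head=1, tail=2, size=1
write(56): buf=[_ 96 56 _], head=1, tail=3, size=2
read(): buf=[_ _ 56 _], head=2, tail=3, size=1
read(): buf=[_ _ _ _], head=3, tail=3, size=0
write(82): buf=[_ _ _ 82], head=3, tail=0, size=1
read(): buf=[_ _ _ _], head=0, tail=0, size=0
write(90): buf=[90 _ _ _], head=0, tail=1, size=1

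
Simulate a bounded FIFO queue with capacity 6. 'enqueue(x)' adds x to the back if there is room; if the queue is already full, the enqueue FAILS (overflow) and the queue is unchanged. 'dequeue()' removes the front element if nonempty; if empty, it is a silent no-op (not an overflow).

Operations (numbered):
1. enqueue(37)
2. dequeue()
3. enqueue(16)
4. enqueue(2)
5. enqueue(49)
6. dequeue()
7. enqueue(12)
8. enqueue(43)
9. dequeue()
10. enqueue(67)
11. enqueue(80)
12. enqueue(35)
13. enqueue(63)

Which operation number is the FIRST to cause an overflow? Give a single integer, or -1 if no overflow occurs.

1. enqueue(37): size=1
2. dequeue(): size=0
3. enqueue(16): size=1
4. enqueue(2): size=2
5. enqueue(49): size=3
6. dequeue(): size=2
7. enqueue(12): size=3
8. enqueue(43): size=4
9. dequeue(): size=3
10. enqueue(67): size=4
11. enqueue(80): size=5
12. enqueue(35): size=6
13. enqueue(63): size=6=cap → OVERFLOW (fail)

Answer: 13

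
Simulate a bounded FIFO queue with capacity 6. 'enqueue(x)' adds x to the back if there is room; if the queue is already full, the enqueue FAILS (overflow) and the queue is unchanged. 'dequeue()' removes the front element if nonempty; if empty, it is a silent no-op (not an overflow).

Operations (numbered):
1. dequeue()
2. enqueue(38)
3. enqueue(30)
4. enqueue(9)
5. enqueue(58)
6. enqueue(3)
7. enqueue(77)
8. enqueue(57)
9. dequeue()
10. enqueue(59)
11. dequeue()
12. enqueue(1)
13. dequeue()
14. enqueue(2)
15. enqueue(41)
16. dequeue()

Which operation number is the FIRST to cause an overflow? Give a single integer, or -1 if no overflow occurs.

1. dequeue(): empty, no-op, size=0
2. enqueue(38): size=1
3. enqueue(30): size=2
4. enqueue(9): size=3
5. enqueue(58): size=4
6. enqueue(3): size=5
7. enqueue(77): size=6
8. enqueue(57): size=6=cap → OVERFLOW (fail)
9. dequeue(): size=5
10. enqueue(59): size=6
11. dequeue(): size=5
12. enqueue(1): size=6
13. dequeue(): size=5
14. enqueue(2): size=6
15. enqueue(41): size=6=cap → OVERFLOW (fail)
16. dequeue(): size=5

Answer: 8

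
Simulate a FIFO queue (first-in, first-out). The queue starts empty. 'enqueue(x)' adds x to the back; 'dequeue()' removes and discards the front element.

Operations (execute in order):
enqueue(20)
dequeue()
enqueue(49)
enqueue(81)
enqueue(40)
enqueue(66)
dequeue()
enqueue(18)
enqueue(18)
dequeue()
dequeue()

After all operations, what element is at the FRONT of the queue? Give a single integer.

Answer: 66

Derivation:
enqueue(20): queue = [20]
dequeue(): queue = []
enqueue(49): queue = [49]
enqueue(81): queue = [49, 81]
enqueue(40): queue = [49, 81, 40]
enqueue(66): queue = [49, 81, 40, 66]
dequeue(): queue = [81, 40, 66]
enqueue(18): queue = [81, 40, 66, 18]
enqueue(18): queue = [81, 40, 66, 18, 18]
dequeue(): queue = [40, 66, 18, 18]
dequeue(): queue = [66, 18, 18]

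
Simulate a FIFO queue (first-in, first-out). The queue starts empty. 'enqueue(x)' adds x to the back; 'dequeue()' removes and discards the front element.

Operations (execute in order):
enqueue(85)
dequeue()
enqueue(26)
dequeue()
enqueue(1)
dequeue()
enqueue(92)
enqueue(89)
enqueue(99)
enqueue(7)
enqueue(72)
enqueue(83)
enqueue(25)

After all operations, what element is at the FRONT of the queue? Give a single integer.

enqueue(85): queue = [85]
dequeue(): queue = []
enqueue(26): queue = [26]
dequeue(): queue = []
enqueue(1): queue = [1]
dequeue(): queue = []
enqueue(92): queue = [92]
enqueue(89): queue = [92, 89]
enqueue(99): queue = [92, 89, 99]
enqueue(7): queue = [92, 89, 99, 7]
enqueue(72): queue = [92, 89, 99, 7, 72]
enqueue(83): queue = [92, 89, 99, 7, 72, 83]
enqueue(25): queue = [92, 89, 99, 7, 72, 83, 25]

Answer: 92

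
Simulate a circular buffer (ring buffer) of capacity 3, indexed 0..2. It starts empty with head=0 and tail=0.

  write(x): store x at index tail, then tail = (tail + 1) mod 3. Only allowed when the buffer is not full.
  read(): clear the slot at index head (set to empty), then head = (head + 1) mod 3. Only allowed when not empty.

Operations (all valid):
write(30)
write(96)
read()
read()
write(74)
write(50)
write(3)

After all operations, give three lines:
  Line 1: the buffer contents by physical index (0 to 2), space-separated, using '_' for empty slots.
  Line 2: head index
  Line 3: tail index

Answer: 50 3 74
2
2

Derivation:
write(30): buf=[30 _ _], head=0, tail=1, size=1
write(96): buf=[30 96 _], head=0, tail=2, size=2
read(): buf=[_ 96 _], head=1, tail=2, size=1
read(): buf=[_ _ _], head=2, tail=2, size=0
write(74): buf=[_ _ 74], head=2, tail=0, size=1
write(50): buf=[50 _ 74], head=2, tail=1, size=2
write(3): buf=[50 3 74], head=2, tail=2, size=3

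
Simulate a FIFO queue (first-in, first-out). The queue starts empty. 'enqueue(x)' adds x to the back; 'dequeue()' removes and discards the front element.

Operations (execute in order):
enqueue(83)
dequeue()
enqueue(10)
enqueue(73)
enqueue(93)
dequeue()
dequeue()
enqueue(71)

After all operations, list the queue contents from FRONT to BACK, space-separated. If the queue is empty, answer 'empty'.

enqueue(83): [83]
dequeue(): []
enqueue(10): [10]
enqueue(73): [10, 73]
enqueue(93): [10, 73, 93]
dequeue(): [73, 93]
dequeue(): [93]
enqueue(71): [93, 71]

Answer: 93 71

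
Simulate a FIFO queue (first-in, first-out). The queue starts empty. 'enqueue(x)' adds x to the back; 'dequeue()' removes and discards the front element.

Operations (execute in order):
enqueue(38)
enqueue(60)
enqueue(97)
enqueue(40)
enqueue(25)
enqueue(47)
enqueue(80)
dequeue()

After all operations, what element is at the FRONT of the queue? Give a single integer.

Answer: 60

Derivation:
enqueue(38): queue = [38]
enqueue(60): queue = [38, 60]
enqueue(97): queue = [38, 60, 97]
enqueue(40): queue = [38, 60, 97, 40]
enqueue(25): queue = [38, 60, 97, 40, 25]
enqueue(47): queue = [38, 60, 97, 40, 25, 47]
enqueue(80): queue = [38, 60, 97, 40, 25, 47, 80]
dequeue(): queue = [60, 97, 40, 25, 47, 80]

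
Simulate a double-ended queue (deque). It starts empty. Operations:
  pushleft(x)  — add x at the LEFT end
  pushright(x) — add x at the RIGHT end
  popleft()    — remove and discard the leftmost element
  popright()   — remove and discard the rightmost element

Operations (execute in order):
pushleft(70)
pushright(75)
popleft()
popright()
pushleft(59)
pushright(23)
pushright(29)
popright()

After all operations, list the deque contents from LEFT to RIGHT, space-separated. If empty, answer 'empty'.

Answer: 59 23

Derivation:
pushleft(70): [70]
pushright(75): [70, 75]
popleft(): [75]
popright(): []
pushleft(59): [59]
pushright(23): [59, 23]
pushright(29): [59, 23, 29]
popright(): [59, 23]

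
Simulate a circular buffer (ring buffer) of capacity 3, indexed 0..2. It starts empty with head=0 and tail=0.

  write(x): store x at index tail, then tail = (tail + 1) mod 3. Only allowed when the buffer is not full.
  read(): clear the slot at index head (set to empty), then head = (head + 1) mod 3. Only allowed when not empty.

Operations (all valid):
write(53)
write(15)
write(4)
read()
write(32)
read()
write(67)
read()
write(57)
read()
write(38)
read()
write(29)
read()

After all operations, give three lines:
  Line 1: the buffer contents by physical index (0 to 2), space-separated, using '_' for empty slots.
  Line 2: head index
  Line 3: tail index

write(53): buf=[53 _ _], head=0, tail=1, size=1
write(15): buf=[53 15 _], head=0, tail=2, size=2
write(4): buf=[53 15 4], head=0, tail=0, size=3
read(): buf=[_ 15 4], head=1, tail=0, size=2
write(32): buf=[32 15 4], head=1, tail=1, size=3
read(): buf=[32 _ 4], head=2, tail=1, size=2
write(67): buf=[32 67 4], head=2, tail=2, size=3
read(): buf=[32 67 _], head=0, tail=2, size=2
write(57): buf=[32 67 57], head=0, tail=0, size=3
read(): buf=[_ 67 57], head=1, tail=0, size=2
write(38): buf=[38 67 57], head=1, tail=1, size=3
read(): buf=[38 _ 57], head=2, tail=1, size=2
write(29): buf=[38 29 57], head=2, tail=2, size=3
read(): buf=[38 29 _], head=0, tail=2, size=2

Answer: 38 29 _
0
2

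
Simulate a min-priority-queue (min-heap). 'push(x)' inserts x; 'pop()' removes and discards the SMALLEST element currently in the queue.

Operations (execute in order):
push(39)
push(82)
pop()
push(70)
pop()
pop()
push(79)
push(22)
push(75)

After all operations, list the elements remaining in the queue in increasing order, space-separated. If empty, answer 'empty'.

push(39): heap contents = [39]
push(82): heap contents = [39, 82]
pop() → 39: heap contents = [82]
push(70): heap contents = [70, 82]
pop() → 70: heap contents = [82]
pop() → 82: heap contents = []
push(79): heap contents = [79]
push(22): heap contents = [22, 79]
push(75): heap contents = [22, 75, 79]

Answer: 22 75 79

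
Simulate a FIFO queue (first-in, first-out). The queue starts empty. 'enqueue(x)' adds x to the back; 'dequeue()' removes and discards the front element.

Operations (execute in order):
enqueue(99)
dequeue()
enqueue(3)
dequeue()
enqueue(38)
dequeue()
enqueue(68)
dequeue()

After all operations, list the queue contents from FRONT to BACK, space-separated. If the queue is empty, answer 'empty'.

enqueue(99): [99]
dequeue(): []
enqueue(3): [3]
dequeue(): []
enqueue(38): [38]
dequeue(): []
enqueue(68): [68]
dequeue(): []

Answer: empty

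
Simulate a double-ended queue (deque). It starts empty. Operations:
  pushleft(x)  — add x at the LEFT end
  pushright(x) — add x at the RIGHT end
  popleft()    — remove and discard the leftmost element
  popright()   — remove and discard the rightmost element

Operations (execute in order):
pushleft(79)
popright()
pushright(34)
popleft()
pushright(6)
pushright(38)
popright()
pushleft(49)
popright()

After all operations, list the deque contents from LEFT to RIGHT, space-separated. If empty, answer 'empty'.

pushleft(79): [79]
popright(): []
pushright(34): [34]
popleft(): []
pushright(6): [6]
pushright(38): [6, 38]
popright(): [6]
pushleft(49): [49, 6]
popright(): [49]

Answer: 49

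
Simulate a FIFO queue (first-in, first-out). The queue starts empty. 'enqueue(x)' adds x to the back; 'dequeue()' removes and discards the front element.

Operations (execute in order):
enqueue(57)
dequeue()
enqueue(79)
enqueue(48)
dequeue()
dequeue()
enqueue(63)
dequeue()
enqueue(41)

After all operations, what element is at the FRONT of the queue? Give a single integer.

Answer: 41

Derivation:
enqueue(57): queue = [57]
dequeue(): queue = []
enqueue(79): queue = [79]
enqueue(48): queue = [79, 48]
dequeue(): queue = [48]
dequeue(): queue = []
enqueue(63): queue = [63]
dequeue(): queue = []
enqueue(41): queue = [41]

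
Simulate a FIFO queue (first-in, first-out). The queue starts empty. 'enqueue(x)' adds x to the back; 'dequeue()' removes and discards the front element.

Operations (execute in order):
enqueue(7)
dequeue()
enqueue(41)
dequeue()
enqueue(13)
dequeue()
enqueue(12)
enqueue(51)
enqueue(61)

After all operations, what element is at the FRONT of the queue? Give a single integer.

enqueue(7): queue = [7]
dequeue(): queue = []
enqueue(41): queue = [41]
dequeue(): queue = []
enqueue(13): queue = [13]
dequeue(): queue = []
enqueue(12): queue = [12]
enqueue(51): queue = [12, 51]
enqueue(61): queue = [12, 51, 61]

Answer: 12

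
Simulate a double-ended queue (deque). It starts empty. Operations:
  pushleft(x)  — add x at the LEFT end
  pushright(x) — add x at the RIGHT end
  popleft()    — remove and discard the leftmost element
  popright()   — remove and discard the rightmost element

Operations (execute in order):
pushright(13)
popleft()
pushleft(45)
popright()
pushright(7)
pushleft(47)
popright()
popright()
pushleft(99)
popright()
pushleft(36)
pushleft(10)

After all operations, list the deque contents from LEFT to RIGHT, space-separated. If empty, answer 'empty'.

pushright(13): [13]
popleft(): []
pushleft(45): [45]
popright(): []
pushright(7): [7]
pushleft(47): [47, 7]
popright(): [47]
popright(): []
pushleft(99): [99]
popright(): []
pushleft(36): [36]
pushleft(10): [10, 36]

Answer: 10 36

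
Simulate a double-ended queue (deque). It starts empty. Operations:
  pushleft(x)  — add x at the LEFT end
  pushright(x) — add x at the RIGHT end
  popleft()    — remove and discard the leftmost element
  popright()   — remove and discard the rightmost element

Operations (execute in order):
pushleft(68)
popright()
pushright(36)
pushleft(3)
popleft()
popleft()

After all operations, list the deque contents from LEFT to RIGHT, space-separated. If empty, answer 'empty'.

pushleft(68): [68]
popright(): []
pushright(36): [36]
pushleft(3): [3, 36]
popleft(): [36]
popleft(): []

Answer: empty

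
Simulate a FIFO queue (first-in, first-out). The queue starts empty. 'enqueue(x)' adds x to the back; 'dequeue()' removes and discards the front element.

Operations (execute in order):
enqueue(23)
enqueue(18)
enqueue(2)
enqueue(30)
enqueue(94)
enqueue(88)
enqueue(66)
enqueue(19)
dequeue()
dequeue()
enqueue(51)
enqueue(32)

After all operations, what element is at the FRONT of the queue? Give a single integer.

enqueue(23): queue = [23]
enqueue(18): queue = [23, 18]
enqueue(2): queue = [23, 18, 2]
enqueue(30): queue = [23, 18, 2, 30]
enqueue(94): queue = [23, 18, 2, 30, 94]
enqueue(88): queue = [23, 18, 2, 30, 94, 88]
enqueue(66): queue = [23, 18, 2, 30, 94, 88, 66]
enqueue(19): queue = [23, 18, 2, 30, 94, 88, 66, 19]
dequeue(): queue = [18, 2, 30, 94, 88, 66, 19]
dequeue(): queue = [2, 30, 94, 88, 66, 19]
enqueue(51): queue = [2, 30, 94, 88, 66, 19, 51]
enqueue(32): queue = [2, 30, 94, 88, 66, 19, 51, 32]

Answer: 2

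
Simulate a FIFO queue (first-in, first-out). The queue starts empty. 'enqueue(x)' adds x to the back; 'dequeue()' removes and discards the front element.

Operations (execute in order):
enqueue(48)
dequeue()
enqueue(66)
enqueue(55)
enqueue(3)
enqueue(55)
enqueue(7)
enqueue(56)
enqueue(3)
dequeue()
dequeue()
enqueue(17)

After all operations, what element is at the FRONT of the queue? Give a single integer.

Answer: 3

Derivation:
enqueue(48): queue = [48]
dequeue(): queue = []
enqueue(66): queue = [66]
enqueue(55): queue = [66, 55]
enqueue(3): queue = [66, 55, 3]
enqueue(55): queue = [66, 55, 3, 55]
enqueue(7): queue = [66, 55, 3, 55, 7]
enqueue(56): queue = [66, 55, 3, 55, 7, 56]
enqueue(3): queue = [66, 55, 3, 55, 7, 56, 3]
dequeue(): queue = [55, 3, 55, 7, 56, 3]
dequeue(): queue = [3, 55, 7, 56, 3]
enqueue(17): queue = [3, 55, 7, 56, 3, 17]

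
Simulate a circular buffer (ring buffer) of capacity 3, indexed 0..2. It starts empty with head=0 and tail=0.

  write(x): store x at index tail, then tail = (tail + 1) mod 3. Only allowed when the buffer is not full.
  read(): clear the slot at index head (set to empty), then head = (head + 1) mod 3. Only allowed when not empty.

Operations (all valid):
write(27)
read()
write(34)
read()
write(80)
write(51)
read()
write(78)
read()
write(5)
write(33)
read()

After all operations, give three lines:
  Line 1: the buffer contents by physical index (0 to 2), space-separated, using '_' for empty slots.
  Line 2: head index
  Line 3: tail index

Answer: 33 _ 5
2
1

Derivation:
write(27): buf=[27 _ _], head=0, tail=1, size=1
read(): buf=[_ _ _], head=1, tail=1, size=0
write(34): buf=[_ 34 _], head=1, tail=2, size=1
read(): buf=[_ _ _], head=2, tail=2, size=0
write(80): buf=[_ _ 80], head=2, tail=0, size=1
write(51): buf=[51 _ 80], head=2, tail=1, size=2
read(): buf=[51 _ _], head=0, tail=1, size=1
write(78): buf=[51 78 _], head=0, tail=2, size=2
read(): buf=[_ 78 _], head=1, tail=2, size=1
write(5): buf=[_ 78 5], head=1, tail=0, size=2
write(33): buf=[33 78 5], head=1, tail=1, size=3
read(): buf=[33 _ 5], head=2, tail=1, size=2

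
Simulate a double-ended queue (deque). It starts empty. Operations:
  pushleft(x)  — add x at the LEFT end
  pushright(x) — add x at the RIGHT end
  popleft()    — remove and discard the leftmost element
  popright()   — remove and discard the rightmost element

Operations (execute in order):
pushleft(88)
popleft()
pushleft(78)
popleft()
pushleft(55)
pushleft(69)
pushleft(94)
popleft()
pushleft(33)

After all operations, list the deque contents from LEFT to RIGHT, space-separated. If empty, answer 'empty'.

pushleft(88): [88]
popleft(): []
pushleft(78): [78]
popleft(): []
pushleft(55): [55]
pushleft(69): [69, 55]
pushleft(94): [94, 69, 55]
popleft(): [69, 55]
pushleft(33): [33, 69, 55]

Answer: 33 69 55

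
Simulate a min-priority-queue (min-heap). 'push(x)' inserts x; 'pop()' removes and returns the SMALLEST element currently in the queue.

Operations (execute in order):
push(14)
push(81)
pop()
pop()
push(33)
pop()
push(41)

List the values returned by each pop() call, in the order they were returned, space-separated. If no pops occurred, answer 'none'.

Answer: 14 81 33

Derivation:
push(14): heap contents = [14]
push(81): heap contents = [14, 81]
pop() → 14: heap contents = [81]
pop() → 81: heap contents = []
push(33): heap contents = [33]
pop() → 33: heap contents = []
push(41): heap contents = [41]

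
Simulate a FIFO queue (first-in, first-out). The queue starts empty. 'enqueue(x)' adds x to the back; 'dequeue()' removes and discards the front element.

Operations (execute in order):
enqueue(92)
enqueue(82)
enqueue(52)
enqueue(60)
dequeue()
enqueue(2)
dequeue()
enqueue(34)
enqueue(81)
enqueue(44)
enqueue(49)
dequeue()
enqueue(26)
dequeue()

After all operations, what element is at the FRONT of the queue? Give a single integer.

Answer: 2

Derivation:
enqueue(92): queue = [92]
enqueue(82): queue = [92, 82]
enqueue(52): queue = [92, 82, 52]
enqueue(60): queue = [92, 82, 52, 60]
dequeue(): queue = [82, 52, 60]
enqueue(2): queue = [82, 52, 60, 2]
dequeue(): queue = [52, 60, 2]
enqueue(34): queue = [52, 60, 2, 34]
enqueue(81): queue = [52, 60, 2, 34, 81]
enqueue(44): queue = [52, 60, 2, 34, 81, 44]
enqueue(49): queue = [52, 60, 2, 34, 81, 44, 49]
dequeue(): queue = [60, 2, 34, 81, 44, 49]
enqueue(26): queue = [60, 2, 34, 81, 44, 49, 26]
dequeue(): queue = [2, 34, 81, 44, 49, 26]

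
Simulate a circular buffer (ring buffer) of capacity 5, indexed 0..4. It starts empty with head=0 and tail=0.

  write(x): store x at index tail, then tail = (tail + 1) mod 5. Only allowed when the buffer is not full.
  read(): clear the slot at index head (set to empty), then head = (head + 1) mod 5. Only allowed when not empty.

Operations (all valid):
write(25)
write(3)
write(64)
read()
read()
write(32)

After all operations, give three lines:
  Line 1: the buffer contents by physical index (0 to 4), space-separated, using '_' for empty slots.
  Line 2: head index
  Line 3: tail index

write(25): buf=[25 _ _ _ _], head=0, tail=1, size=1
write(3): buf=[25 3 _ _ _], head=0, tail=2, size=2
write(64): buf=[25 3 64 _ _], head=0, tail=3, size=3
read(): buf=[_ 3 64 _ _], head=1, tail=3, size=2
read(): buf=[_ _ 64 _ _], head=2, tail=3, size=1
write(32): buf=[_ _ 64 32 _], head=2, tail=4, size=2

Answer: _ _ 64 32 _
2
4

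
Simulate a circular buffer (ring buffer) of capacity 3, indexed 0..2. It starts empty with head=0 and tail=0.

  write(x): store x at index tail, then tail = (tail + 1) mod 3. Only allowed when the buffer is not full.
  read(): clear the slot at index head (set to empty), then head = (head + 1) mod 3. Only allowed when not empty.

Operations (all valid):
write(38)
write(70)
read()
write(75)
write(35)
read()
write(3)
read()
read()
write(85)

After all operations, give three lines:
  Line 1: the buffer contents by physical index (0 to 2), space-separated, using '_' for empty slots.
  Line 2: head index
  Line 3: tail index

Answer: _ 3 85
1
0

Derivation:
write(38): buf=[38 _ _], head=0, tail=1, size=1
write(70): buf=[38 70 _], head=0, tail=2, size=2
read(): buf=[_ 70 _], head=1, tail=2, size=1
write(75): buf=[_ 70 75], head=1, tail=0, size=2
write(35): buf=[35 70 75], head=1, tail=1, size=3
read(): buf=[35 _ 75], head=2, tail=1, size=2
write(3): buf=[35 3 75], head=2, tail=2, size=3
read(): buf=[35 3 _], head=0, tail=2, size=2
read(): buf=[_ 3 _], head=1, tail=2, size=1
write(85): buf=[_ 3 85], head=1, tail=0, size=2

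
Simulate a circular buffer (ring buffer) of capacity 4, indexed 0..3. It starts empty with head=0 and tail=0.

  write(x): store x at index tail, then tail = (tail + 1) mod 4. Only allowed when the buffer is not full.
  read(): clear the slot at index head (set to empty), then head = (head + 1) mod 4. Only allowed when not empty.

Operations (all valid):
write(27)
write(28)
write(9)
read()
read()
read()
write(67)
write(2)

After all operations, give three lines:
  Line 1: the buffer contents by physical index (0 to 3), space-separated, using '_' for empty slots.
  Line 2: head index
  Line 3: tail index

Answer: 2 _ _ 67
3
1

Derivation:
write(27): buf=[27 _ _ _], head=0, tail=1, size=1
write(28): buf=[27 28 _ _], head=0, tail=2, size=2
write(9): buf=[27 28 9 _], head=0, tail=3, size=3
read(): buf=[_ 28 9 _], head=1, tail=3, size=2
read(): buf=[_ _ 9 _], head=2, tail=3, size=1
read(): buf=[_ _ _ _], head=3, tail=3, size=0
write(67): buf=[_ _ _ 67], head=3, tail=0, size=1
write(2): buf=[2 _ _ 67], head=3, tail=1, size=2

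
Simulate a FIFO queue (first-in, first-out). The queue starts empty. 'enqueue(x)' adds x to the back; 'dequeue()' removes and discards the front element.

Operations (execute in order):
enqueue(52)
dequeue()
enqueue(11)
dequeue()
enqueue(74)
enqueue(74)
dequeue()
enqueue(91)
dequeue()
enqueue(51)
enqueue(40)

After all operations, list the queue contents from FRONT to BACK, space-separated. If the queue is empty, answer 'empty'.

Answer: 91 51 40

Derivation:
enqueue(52): [52]
dequeue(): []
enqueue(11): [11]
dequeue(): []
enqueue(74): [74]
enqueue(74): [74, 74]
dequeue(): [74]
enqueue(91): [74, 91]
dequeue(): [91]
enqueue(51): [91, 51]
enqueue(40): [91, 51, 40]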